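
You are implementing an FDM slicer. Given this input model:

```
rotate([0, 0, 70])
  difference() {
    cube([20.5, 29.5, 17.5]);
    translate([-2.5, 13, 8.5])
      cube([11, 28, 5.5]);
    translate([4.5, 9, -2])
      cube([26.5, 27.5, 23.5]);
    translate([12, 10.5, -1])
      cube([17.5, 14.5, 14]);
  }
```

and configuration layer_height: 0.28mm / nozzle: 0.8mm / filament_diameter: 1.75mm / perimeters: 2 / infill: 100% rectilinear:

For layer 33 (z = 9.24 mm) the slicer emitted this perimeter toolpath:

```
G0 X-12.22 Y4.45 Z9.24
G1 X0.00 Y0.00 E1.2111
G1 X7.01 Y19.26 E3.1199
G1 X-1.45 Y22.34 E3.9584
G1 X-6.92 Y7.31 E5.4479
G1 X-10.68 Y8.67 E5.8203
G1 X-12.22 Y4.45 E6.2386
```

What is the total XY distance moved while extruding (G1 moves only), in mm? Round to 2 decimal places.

66.99 mm

Sum the Euclidean lengths of each G1 segment: total = 66.99 mm.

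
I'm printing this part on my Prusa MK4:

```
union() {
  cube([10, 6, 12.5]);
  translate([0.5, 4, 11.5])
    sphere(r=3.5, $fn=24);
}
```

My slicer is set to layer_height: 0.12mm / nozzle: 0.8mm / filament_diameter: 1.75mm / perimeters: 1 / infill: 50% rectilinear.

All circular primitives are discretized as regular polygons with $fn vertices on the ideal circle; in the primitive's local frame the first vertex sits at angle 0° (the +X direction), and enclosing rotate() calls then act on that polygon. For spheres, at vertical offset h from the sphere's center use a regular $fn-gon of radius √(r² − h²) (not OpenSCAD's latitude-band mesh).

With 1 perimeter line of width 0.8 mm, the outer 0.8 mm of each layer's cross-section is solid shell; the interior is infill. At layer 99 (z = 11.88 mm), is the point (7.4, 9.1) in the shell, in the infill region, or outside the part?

At z = 11.88 mm: the cube is present — its section is the full 10×6 rectangle; the sphere at (0.5, 4): section is a regular 24-gon, circumradius = √(r²−h²) = √(3.5²−0.38²) = 3.479; Merging all regions: the regions partially overlap (shared area 18.64 mm²), so overlapping operands fuse into one piece — 1 connected region. Overall, the cross-section is a single solid region. The nearest boundary edge runs (3.31, 6.00)→(10.00, 6.00); distance from the point to it = 3.10 mm. The point is not inside any of the regions above, so it lies outside the cross-section (3.10 mm from the nearest boundary).

outside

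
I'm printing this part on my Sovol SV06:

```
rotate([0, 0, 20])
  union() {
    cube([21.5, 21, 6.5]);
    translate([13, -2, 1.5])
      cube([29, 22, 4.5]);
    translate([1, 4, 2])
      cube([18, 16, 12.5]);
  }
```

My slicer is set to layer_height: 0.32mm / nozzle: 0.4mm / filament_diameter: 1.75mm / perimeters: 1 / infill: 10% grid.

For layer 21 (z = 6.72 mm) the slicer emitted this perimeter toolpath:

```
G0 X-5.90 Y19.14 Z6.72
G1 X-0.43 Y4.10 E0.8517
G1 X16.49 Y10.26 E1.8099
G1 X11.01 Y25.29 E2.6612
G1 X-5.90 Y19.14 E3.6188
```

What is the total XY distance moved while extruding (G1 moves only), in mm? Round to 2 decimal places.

68.00 mm

Sum the Euclidean lengths of each G1 segment: total = 68.00 mm.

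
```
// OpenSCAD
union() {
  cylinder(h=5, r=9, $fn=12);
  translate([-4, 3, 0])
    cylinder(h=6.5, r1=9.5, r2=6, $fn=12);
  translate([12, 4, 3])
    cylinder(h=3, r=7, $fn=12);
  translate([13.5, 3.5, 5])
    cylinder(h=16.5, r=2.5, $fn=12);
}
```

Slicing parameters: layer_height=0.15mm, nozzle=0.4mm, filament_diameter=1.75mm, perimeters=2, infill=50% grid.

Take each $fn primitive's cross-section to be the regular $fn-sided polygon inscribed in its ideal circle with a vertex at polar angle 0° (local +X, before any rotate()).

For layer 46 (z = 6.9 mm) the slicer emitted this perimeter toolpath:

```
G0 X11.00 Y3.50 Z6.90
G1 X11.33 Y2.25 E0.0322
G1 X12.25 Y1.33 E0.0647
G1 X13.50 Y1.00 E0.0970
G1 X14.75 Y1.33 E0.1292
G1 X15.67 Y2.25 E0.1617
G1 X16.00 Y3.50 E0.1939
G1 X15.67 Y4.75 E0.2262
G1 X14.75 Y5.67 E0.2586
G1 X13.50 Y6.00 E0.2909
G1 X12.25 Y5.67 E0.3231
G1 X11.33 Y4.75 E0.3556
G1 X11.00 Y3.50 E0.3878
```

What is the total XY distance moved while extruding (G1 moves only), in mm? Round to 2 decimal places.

Sum the Euclidean lengths of each G1 segment: total = 15.55 mm.

15.55 mm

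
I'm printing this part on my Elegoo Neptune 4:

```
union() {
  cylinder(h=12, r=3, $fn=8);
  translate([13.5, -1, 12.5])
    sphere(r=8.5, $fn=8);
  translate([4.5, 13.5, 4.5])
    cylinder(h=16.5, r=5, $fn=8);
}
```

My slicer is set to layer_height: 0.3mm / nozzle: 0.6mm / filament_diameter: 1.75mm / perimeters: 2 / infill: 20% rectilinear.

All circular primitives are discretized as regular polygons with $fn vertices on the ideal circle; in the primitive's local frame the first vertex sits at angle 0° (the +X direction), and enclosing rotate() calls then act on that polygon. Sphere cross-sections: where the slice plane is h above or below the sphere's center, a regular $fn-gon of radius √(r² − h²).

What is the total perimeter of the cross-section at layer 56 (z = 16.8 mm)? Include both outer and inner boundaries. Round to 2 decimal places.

75.51 mm

At z = 16.8 mm: the cylinder is absent (z outside [0, 12]); the r=8.5 sphere at (13.5, -1) contributes a regular 8-gon of circumradius √(8.5²−4.3²) = 7.332 (perimeter = 2·8·7.332·sin(180°/8) = 44.89 mm); the r=5 cylinder at (4.5, 13.5) contributes a regular 8-gon of circumradius 5 (perimeter = 2·8·5.000·sin(180°/8) = 30.61 mm); Combining (union): the 2 present regions are separate (no shared area or edge), so areas and boundary lengths simply add and each stays a separate island — boundary = 75.51 mm. Overall, the cross-section has 2 separate islands. Total boundary length (outer) = 75.51 mm.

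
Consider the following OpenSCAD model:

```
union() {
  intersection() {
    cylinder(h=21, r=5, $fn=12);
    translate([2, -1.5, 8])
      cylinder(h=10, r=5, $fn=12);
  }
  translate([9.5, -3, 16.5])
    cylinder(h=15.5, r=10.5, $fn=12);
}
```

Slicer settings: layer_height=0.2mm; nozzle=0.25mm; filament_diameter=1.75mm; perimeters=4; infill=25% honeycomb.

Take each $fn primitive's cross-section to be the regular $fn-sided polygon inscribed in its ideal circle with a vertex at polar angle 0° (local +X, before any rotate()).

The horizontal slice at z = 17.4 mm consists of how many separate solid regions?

At z = 17.4 mm: the r=5 cylinder gives a regular 12-gon of circumradius 5 (constant along its height); the cylinder at (2, -1.5): section is a regular 12-gon, circumradius r=5; Taking the intersection: the r=5 cylinder at (2, -1.5) partially overlaps the r=5 cylinder; clipping to the common part keeps 50.84 mm² — 1 connected region; the r=10.5 cylinder at (9.5, -3) gives a regular 12-gon of circumradius 10.5 (constant along its height); Taking the union: the regions partially overlap (shared area 35.60 mm²), so overlapping operands fuse into one piece — 1 connected region. The result has 1 disconnected region.

1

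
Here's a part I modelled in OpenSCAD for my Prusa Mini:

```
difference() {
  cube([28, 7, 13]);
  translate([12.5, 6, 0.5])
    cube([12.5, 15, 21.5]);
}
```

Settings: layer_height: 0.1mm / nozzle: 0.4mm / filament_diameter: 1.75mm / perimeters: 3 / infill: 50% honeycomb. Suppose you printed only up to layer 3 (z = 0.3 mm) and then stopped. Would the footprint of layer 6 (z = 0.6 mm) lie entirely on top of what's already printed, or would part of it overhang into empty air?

Compare the two slices. At z = 0.3: the cube is present — its section is the full 28×7 rectangle (area 196.00 mm²); the cube at (12.5, 6) is absent (z outside [0.5, 22]); After the difference (first − rest): none of the subtracted shapes is present at this height, so the 28×7 cube is unchanged — area = 196.00 mm². At z = 0.6: the 28×7 cube contributes its full rectangle (area 196.00 mm²); the cube at (12.5, 6) is present — its section is the full 12.5×15 rectangle (area 187.50 mm²); Taking the first minus the rest: starting from the 28×7 cube (196.00 mm²), the 12.5×15 cube at (12.5, 6) partially overlaps it — only the 12.50 mm² overlap (of its 187.50 mm²) is removed, clipping the outline — area = 183.50 mm². Checking containment: the cross-section at z = 0.6 is a subset of the cross-section at z = 0.3.

entirely on top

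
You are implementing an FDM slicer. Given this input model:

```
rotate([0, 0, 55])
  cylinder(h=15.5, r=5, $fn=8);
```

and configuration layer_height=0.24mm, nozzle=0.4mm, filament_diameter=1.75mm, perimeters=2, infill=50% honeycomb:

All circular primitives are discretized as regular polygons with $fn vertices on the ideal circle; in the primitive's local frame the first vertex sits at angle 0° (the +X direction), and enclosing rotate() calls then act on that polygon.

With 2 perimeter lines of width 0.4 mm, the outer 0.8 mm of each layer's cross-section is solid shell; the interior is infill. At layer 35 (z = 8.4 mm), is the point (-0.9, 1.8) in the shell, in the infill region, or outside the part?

At z = 8.4 mm: the r=5 cylinder gives a regular 8-gon of circumradius 5 (constant along its height); (rotated 55° about Z; rotation is an isometry so areas/perimeters/island counts are preserved). Overall, the cross-section is a single solid region. Undo the 55° rotation: the query point maps to (0.958, 1.770) in the un-rotated model frame. The nearest boundary edge runs (3.54, 3.54)→(0.00, 5.00); distance from the point to it = 2.62 mm. The point is inside the cross-section and 2.62 mm from the nearest boundary — more than the 0.8 mm shell width (2 × 0.4), so it's in the infill interior.

infill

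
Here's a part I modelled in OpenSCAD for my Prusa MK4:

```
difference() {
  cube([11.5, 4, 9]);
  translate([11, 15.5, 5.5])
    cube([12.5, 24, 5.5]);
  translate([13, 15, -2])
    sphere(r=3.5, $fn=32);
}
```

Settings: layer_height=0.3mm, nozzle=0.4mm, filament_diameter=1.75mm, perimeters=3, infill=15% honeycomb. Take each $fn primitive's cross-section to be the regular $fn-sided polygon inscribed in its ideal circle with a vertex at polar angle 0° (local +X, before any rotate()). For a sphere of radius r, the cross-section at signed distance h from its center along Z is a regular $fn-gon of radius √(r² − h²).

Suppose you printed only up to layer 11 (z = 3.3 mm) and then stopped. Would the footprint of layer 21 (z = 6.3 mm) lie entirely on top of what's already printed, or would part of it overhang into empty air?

entirely on top

Compare the two slices. At z = 3.3: the 11.5×4 cube contributes its full rectangle (area 46.00 mm²); the cube at (11, 15.5) is not intersected at this z (z outside [5.5, 11]); the sphere at (13, 15) is absent (|z−center|=5.300 > r=3.5); Taking the first minus the rest: none of the subtracted shapes is present at this height, so the 11.5×4 cube is unchanged — area = 46.00 mm². At z = 6.3: the cube is present — its section is the full 11.5×4 rectangle (area 46.00 mm²); the cube at (11, 15.5) is present — its section is the full 12.5×24 rectangle (area 300.00 mm²); the sphere at (13, 15) is not intersected at this z (|z−center|=8.300 > r=3.5); Subtracting the remaining from the first: starting from the 11.5×4 cube (46.00 mm²), the 12.5×24 cube at (11, 15.5) misses the remaining region (no effect) — area = 46.00 mm². Checking containment: the cross-section at z = 6.3 is a subset of the cross-section at z = 3.3.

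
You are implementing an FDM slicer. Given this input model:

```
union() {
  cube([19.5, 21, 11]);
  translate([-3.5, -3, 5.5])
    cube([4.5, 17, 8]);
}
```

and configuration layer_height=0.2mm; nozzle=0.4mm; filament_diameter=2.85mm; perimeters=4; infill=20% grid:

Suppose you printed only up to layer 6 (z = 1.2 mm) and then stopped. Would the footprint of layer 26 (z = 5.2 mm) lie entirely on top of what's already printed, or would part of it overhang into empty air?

entirely on top

Compare the two slices. At z = 1.2: the 19.5×21 cube contributes its full rectangle (area 409.50 mm²); the cube at (-3.5, -3) is not intersected at this z (z outside [5.5, 13.5]); Merging all regions: only the 19.5×21 cube is present, so the union is just that shape — area = 409.50 mm². At z = 5.2: the cube is present — its section is the full 19.5×21 rectangle (area 409.50 mm²); the cube at (-3.5, -3) is absent (z outside [5.5, 13.5]); Combining (union): only the 19.5×21 cube is present, so the union is just that shape — area = 409.50 mm². Checking containment: the cross-section at z = 5.2 is a subset of the cross-section at z = 1.2.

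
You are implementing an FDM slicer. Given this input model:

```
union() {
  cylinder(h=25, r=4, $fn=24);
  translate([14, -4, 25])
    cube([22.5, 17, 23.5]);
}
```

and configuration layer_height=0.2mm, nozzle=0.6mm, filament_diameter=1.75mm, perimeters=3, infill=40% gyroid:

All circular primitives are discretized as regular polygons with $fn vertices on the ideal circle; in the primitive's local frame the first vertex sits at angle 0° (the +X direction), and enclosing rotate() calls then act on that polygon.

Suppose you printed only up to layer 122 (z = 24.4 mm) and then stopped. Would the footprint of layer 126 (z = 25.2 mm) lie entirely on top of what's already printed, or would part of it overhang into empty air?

part overhangs

Compare the two slices. At z = 24.4: the r=4 cylinder gives a regular 24-gon of circumradius 4 (constant along its height) (area = (24/2)·4.000²·sin(360°/24) = 49.69 mm²); the cube at (14, -4) is absent (z outside [25, 48.5]); Merging all regions: only the r=4 cylinder is present, so the union is just that shape — area = 49.69 mm². At z = 25.2: the cylinder is absent (z outside [0, 25]); the cube at (14, -4) (footprint 22.5×17) is included at this height (area 382.50 mm²); Combining (union): only the 22.5×17 cube at (14, -4) is present, so the union is just that shape — area = 382.50 mm². Checking containment: at z = 25.2 the cross-section extends beyond the z = 24.4 cross-section by about 382.50 mm².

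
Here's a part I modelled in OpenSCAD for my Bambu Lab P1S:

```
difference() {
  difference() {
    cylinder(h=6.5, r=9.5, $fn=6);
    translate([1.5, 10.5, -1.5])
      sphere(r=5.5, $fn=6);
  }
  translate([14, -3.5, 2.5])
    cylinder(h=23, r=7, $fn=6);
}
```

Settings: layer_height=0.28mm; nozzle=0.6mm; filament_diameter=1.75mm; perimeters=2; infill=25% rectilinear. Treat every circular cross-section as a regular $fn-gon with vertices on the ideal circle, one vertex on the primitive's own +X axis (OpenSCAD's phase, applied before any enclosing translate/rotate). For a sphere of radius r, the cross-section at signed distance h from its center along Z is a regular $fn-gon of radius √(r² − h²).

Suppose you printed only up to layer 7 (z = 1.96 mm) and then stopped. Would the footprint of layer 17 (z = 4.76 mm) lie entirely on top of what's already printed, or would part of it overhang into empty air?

Compare the two slices. At z = 1.96: the r=9.5 cylinder contributes a regular 6-gon of circumradius 9.5 (area = (6/2)·9.500²·sin(360°/6) = 234.48 mm²); the r=5.5 sphere at (1.5, 10.5) slices to a regular 6-gon of circumradius 4.275 (√(r²−h²) with h=3.46 from center) (area = (6/2)·4.275²·sin(360°/6) = 47.49 mm²); Subtracting the remaining from the first: starting from the r=9.5 cylinder (234.48 mm²), the r=5.5 sphere at (1.5, 10.5) partially overlaps it — only the 7.29 mm² overlap (of its 47.49 mm²) is removed, clipping the outline — area = 227.18 mm²; the cylinder at (14, -3.5) is absent (z outside [2.5, 25.5]); Subtracting the remaining from the first: none of the subtracted shapes is present at this height, so that combined region is unchanged — area = 227.18 mm². At z = 4.76: the r=9.5 cylinder gives a regular 6-gon of circumradius 9.5 (constant along its height) (area = (6/2)·9.500²·sin(360°/6) = 234.48 mm²); the sphere at (1.5, 10.5) does not reach this height (|z−center|=6.260 > r=5.5); Subtracting the remaining from the first: none of the subtracted shapes is present at this height, so the r=9.5 cylinder is unchanged — area = 234.48 mm²; the cylinder at (14, -3.5): section is a regular 6-gon, circumradius r=7 (area = (6/2)·7.000²·sin(360°/6) = 127.31 mm²); After the difference (first − rest): starting from that combined region (234.48 mm²), the r=7 cylinder at (14, -3.5) partially overlaps it — only the 1.88 mm² overlap (of its 127.31 mm²) is removed, clipping the outline — area = 232.60 mm². Checking containment: at z = 4.76 the cross-section extends beyond the z = 1.96 cross-section by about 7.29 mm².

part overhangs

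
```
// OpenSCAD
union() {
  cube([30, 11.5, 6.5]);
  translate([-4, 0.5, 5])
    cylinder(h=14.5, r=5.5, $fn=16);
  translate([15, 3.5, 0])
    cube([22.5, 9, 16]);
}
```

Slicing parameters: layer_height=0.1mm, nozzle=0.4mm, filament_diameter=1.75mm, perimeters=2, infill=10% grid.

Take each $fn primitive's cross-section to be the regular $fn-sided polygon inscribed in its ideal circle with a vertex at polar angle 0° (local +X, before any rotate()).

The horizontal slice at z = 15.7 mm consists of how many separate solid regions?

2

At z = 15.7 mm: the cube is not intersected at this z (z outside [0, 6.5]); the r=5.5 cylinder at (-4, 0.5) contributes a regular 16-gon of circumradius 5.5; the cube at (15, 3.5) is present — its section is the full 22.5×9 rectangle; Merging all regions: the 2 present regions are separate (no shared area or edge), so areas and boundary lengths simply add and each stays a separate island — 2 connected regions. The result has 2 disconnected regions.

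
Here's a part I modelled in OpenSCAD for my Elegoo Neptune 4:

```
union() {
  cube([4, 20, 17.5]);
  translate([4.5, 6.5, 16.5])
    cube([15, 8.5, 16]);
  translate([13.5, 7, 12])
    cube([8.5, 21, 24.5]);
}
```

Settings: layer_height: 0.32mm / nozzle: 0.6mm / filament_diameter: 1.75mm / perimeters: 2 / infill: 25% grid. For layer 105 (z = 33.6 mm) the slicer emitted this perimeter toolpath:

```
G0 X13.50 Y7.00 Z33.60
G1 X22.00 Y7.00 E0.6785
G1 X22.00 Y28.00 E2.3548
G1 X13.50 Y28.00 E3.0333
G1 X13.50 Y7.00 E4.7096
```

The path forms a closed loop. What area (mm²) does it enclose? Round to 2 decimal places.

178.50 mm²

Apply the shoelace formula to the sequence of (X, Y) vertices; enclosed area = 178.50 mm².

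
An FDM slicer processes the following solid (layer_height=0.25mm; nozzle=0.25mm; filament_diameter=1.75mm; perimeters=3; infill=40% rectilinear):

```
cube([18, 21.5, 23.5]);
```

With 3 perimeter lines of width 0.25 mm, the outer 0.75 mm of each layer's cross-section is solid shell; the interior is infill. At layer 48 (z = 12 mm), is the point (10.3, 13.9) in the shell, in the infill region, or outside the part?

At z = 12 mm: the 18×21.5 cube contributes its full rectangle. Overall, the cross-section is a single solid region. The nearest boundary edge runs (18.00, 21.50)→(0.00, 21.50); distance from the point to it = 7.60 mm. The point is inside the cross-section and 7.60 mm from the nearest boundary — more than the 0.75 mm shell width (3 × 0.25), so it's in the infill interior.

infill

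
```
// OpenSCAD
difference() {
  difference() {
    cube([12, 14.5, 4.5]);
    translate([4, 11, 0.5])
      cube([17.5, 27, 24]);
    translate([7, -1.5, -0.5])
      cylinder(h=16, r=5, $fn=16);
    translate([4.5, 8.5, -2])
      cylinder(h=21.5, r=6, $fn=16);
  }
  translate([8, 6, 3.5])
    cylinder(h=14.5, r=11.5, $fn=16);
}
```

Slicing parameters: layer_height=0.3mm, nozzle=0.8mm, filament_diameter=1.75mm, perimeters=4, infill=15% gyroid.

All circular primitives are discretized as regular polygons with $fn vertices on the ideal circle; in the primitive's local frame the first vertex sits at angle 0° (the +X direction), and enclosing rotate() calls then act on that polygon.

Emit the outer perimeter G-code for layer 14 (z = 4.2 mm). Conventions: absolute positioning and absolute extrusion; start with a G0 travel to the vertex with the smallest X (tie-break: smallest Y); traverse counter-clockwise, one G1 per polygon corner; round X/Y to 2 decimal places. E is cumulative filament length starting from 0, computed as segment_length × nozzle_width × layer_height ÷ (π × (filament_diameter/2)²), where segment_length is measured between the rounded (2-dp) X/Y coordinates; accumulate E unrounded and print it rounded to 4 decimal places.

At z = 4.2 mm: the 12×14.5 cube contributes its full rectangle; the cube at (4, 11) (footprint 17.5×27) is included at this height; the r=5 cylinder at (7, -1.5) contributes a regular 16-gon of circumradius 5; the cylinder at (4.5, 8.5): section is a regular 16-gon, circumradius r=6; Subtracting the remaining from the first: starting from the 12×14.5 cube, the 17.5×27 cube at (4, 11) partially overlaps it — only the 28.00 mm² overlap (of its 472.50 mm²) is removed, clipping the outline; the r=5 cylinder at (7, -1.5) partially overlaps it — only the 23.72 mm² overlap (of its 76.54 mm²) is removed, clipping the outline; the r=6 cylinder at (4.5, 8.5) partially overlaps it — only the 86.54 mm² overlap (of its 110.21 mm²) is removed, clipping the outline — 3 connected regions; the cylinder at (8, 6): section is a regular 16-gon, circumradius r=11.5; Taking the first minus the rest: starting from that combined region, the r=11.5 cylinder at (8, 6) partially overlaps it — only the 35.68 mm² overlap (of its 404.88 mm²) is removed, clipping the outline — 1 connected region. The outline is a single polygon with 3 vertices. Extrusion per mm of travel: 0.8 × 0.3 / (π × 0.875²) = 0.099780. Accumulating E over each segment gives final E = 0.1202.

G0 X0.00 Y14.22 Z4.20
G1 X0.42 Y14.50 E0.0504
G1 X0.00 Y14.50 E0.0923
G1 X0.00 Y14.22 E0.1202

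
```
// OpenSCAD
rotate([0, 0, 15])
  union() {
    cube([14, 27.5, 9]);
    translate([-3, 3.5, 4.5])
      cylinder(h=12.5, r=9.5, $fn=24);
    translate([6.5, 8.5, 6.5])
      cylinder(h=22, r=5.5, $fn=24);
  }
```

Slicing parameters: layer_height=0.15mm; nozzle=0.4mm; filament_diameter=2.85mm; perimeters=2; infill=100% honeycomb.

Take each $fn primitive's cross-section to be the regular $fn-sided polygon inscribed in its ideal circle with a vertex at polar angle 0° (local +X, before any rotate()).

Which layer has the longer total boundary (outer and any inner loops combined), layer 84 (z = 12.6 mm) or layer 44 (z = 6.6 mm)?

Layer 84 (z = 12.6): the cube is absent (z outside [0, 9]); the r=9.5 cylinder at (-3, 3.5) gives a regular 24-gon of circumradius 9.5 (constant along its height) (perimeter = 2·24·9.500·sin(180°/24) = 59.52 mm); the cylinder at (6.5, 8.5): section is a regular 24-gon, circumradius r=5.5 (perimeter = 2·24·5.500·sin(180°/24) = 34.46 mm); Combining (union): the regions partially overlap (shared area 28.16 mm²), so the edge portions inside another operand are dropped and the merged outline is re-measured after clipping — boundary = 72.04 mm; (rotated 15° about Z; rotation is an isometry so areas/perimeters/island counts are preserved). So its perimeter = 72.04 mm. Layer 44 (z = 6.6): the 14×27.5 cube contributes its full rectangle (perimeter 83.00 mm); the r=9.5 cylinder at (-3, 3.5) contributes a regular 24-gon of circumradius 9.5 (perimeter = 2·24·9.500·sin(180°/24) = 59.52 mm); the cylinder at (6.5, 8.5): section is a regular 24-gon, circumradius r=5.5 (perimeter = 2·24·5.500·sin(180°/24) = 34.46 mm); Merging all regions: the regions partially overlap (shared area 157.95 mm²), so the edge portions inside another operand are dropped and the merged outline is re-measured after clipping — boundary = 108.90 mm; (rotated 15° about Z; rotation is an isometry so areas/perimeters/island counts are preserved). So its perimeter = 108.90 mm. Layer 44 is larger (108.90 vs 72.04 mm).

layer 44 (z = 6.6 mm)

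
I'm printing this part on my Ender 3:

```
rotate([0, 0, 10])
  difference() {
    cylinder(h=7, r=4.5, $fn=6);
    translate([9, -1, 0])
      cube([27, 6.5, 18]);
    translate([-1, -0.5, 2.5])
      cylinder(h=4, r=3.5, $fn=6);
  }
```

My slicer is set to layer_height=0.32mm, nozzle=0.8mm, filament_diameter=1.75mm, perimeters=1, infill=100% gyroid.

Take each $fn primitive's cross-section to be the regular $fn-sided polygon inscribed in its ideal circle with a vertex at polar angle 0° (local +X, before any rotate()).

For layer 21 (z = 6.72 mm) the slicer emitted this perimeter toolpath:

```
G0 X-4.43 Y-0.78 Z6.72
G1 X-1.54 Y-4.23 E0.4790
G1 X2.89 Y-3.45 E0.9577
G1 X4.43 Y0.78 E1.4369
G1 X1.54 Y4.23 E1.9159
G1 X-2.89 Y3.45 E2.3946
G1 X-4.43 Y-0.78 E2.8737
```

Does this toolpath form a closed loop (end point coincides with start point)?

yes

Start point (G0): (-4.43, -0.78). End point (last G1): the path returns to the start — closed.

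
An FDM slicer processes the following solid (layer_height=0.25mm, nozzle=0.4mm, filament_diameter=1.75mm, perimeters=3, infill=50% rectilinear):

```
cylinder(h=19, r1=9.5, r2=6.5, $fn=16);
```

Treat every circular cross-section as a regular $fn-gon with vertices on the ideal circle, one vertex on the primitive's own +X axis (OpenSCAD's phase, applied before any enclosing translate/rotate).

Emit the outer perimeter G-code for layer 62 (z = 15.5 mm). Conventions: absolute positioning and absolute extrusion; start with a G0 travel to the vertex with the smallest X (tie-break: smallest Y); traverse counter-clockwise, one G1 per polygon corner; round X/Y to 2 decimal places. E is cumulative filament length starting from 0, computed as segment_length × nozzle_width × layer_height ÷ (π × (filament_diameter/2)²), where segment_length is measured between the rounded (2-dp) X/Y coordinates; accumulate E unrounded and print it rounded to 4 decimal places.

G0 X-7.05 Y0.00 Z15.50
G1 X-6.52 Y-2.70 E0.1144
G1 X-4.99 Y-4.99 E0.2289
G1 X-2.70 Y-6.52 E0.3434
G1 X0.00 Y-7.05 E0.4578
G1 X2.70 Y-6.52 E0.5722
G1 X4.99 Y-4.99 E0.6867
G1 X6.52 Y-2.70 E0.8012
G1 X7.05 Y0.00 E0.9156
G1 X6.52 Y2.70 E1.0300
G1 X4.99 Y4.99 E1.1445
G1 X2.70 Y6.52 E1.2590
G1 X0.00 Y7.05 E1.3734
G1 X-2.70 Y6.52 E1.4878
G1 X-4.99 Y4.99 E1.6023
G1 X-6.52 Y2.70 E1.7168
G1 X-7.05 Y0.00 E1.8312

At z = 15.5 mm: the cone (r1=9.5→r2=6.5) has section circumradius 7.053 here — a regular 16-gon. The outline is a single polygon with 16 vertices. Extrusion per mm of travel: 0.4 × 0.25 / (π × 0.875²) = 0.041575. Accumulating E over each segment gives final E = 1.8312.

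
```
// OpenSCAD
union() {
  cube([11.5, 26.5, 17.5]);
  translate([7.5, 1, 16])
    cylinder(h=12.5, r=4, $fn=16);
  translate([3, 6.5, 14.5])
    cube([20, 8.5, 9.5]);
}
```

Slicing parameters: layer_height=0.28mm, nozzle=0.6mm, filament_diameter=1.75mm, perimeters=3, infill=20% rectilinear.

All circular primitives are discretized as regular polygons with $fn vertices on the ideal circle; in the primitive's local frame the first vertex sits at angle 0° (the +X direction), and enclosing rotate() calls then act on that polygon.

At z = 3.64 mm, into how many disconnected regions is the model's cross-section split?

1

At z = 3.64 mm: the cube (footprint 11.5×26.5) is included at this height; the cylinder at (7.5, 1) is not intersected at this z (z outside [16, 28.5]); the cube at (3, 6.5) is not intersected at this z (z outside [14.5, 24]); Merging all regions: only the 11.5×26.5 cube is present, so the union is just that shape — 1 connected region. The result has 1 disconnected region.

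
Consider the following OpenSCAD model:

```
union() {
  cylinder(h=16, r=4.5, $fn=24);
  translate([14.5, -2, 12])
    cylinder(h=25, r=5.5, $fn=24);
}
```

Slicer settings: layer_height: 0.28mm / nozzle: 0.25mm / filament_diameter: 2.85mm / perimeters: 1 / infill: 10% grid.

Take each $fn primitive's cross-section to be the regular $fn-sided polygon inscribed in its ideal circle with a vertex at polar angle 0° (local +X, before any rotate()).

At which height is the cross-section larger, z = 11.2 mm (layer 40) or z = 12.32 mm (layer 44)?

Layer 40 (z = 11.2): the cylinder: section is a regular 24-gon, circumradius r=4.5 (area = (24/2)·4.500²·sin(360°/24) = 62.89 mm²); the cylinder at (14.5, -2) does not reach this height (z outside [12, 37]); Merging all regions: only the r=4.5 cylinder is present, so the union is just that shape — area = 62.89 mm². So its area = 62.89 mm². Layer 44 (z = 12.32): the r=4.5 cylinder contributes a regular 24-gon of circumradius 4.5 (area = (24/2)·4.500²·sin(360°/24) = 62.89 mm²); the r=5.5 cylinder at (14.5, -2) gives a regular 24-gon of circumradius 5.5 (constant along its height) (area = (24/2)·5.500²·sin(360°/24) = 93.95 mm²); Combining (union): the 2 present regions are separate (no shared area or edge), so areas and boundary lengths simply add and each stays a separate island — area = 156.84 mm². So its area = 156.84 mm². Layer 44 is larger (156.84 vs 62.89 mm²).

layer 44 (z = 12.32 mm)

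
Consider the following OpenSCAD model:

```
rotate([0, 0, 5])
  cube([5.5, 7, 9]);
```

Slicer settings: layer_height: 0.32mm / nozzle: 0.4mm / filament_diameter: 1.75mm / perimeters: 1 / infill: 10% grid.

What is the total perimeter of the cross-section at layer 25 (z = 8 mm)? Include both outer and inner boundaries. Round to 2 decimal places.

At z = 8 mm: the cube is present — its section is the full 5.5×7 rectangle (perimeter 25.00 mm); (rotated 5° about Z; rotation is an isometry so areas/perimeters/island counts are preserved). Overall, the cross-section is a single solid region. Total boundary length (outer) = 25.00 mm.

25.00 mm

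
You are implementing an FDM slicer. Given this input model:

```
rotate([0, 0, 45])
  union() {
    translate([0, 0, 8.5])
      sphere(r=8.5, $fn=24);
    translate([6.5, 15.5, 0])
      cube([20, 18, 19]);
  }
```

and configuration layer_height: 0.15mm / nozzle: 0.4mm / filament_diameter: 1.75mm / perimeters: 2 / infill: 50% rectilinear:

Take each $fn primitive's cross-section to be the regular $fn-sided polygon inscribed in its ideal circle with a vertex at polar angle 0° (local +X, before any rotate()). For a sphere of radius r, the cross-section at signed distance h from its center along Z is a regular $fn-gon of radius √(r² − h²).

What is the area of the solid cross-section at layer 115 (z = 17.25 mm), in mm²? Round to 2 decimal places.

At z = 17.25 mm: the sphere is not intersected at this z (|z−center|=8.750 > r=8.5); the 20×18 cube at (6.5, 15.5) contributes its full rectangle (area 360.00 mm²); Combining (union): only the 20×18 cube at (6.5, 15.5) is present, so the union is just that shape — area = 360.00 mm²; (whole slice rotated 45° about Z — lengths, areas and connectivity unchanged). Overall, the cross-section is a single solid region. Net area = 360.00 mm².

360.00 mm²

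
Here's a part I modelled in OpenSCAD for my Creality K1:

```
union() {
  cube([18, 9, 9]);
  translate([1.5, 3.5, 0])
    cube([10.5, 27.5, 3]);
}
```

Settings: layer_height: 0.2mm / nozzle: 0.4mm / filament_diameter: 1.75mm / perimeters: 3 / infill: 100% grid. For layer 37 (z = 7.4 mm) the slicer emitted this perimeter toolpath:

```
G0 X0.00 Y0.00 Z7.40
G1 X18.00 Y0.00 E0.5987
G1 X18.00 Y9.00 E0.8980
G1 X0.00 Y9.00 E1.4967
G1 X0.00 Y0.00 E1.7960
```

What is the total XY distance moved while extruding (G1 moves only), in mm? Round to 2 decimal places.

Sum the Euclidean lengths of each G1 segment: total = 54.00 mm.

54.00 mm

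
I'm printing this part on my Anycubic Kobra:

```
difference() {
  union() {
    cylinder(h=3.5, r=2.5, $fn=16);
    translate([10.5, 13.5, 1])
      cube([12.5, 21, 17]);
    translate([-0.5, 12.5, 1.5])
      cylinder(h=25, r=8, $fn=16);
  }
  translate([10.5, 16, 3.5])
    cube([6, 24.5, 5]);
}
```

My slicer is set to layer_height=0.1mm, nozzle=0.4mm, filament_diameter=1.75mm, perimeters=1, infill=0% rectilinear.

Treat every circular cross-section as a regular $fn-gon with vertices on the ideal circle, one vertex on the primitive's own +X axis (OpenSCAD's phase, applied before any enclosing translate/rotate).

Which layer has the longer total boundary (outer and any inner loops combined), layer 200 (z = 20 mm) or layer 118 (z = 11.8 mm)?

layer 118 (z = 11.8 mm)

Layer 200 (z = 20): the cylinder is absent (z outside [0, 3.5]); the cube at (10.5, 13.5) is not intersected at this z (z outside [1, 18]); the cylinder at (-0.5, 12.5): section is a regular 16-gon, circumradius r=8 (perimeter = 2·16·8.000·sin(180°/16) = 49.94 mm); Combining (union): only the r=8 cylinder at (-0.5, 12.5) is present, so the union is just that shape — boundary = 49.94 mm; the cube at (10.5, 16) does not reach this height (z outside [3.5, 8.5]); Subtracting the remaining from the first: none of the subtracted shapes is present at this height, so that combined region is unchanged — boundary = 49.94 mm. So its perimeter = 49.94 mm. Layer 118 (z = 11.8): the cylinder does not reach this height (z outside [0, 3.5]); the cube at (10.5, 13.5) (footprint 12.5×21) is included at this height (perimeter 67.00 mm); the cylinder at (-0.5, 12.5): section is a regular 16-gon, circumradius r=8 (perimeter = 2·16·8.000·sin(180°/16) = 49.94 mm); Combining (union): the 2 present regions are separate (no shared area or edge), so areas and boundary lengths simply add and each stays a separate island — boundary = 116.94 mm; the cube at (10.5, 16) is absent (z outside [3.5, 8.5]); Subtracting the remaining from the first: none of the subtracted shapes is present at this height, so that combined region is unchanged — boundary = 116.94 mm. So its perimeter = 116.94 mm. Layer 118 is larger (116.94 vs 49.94 mm).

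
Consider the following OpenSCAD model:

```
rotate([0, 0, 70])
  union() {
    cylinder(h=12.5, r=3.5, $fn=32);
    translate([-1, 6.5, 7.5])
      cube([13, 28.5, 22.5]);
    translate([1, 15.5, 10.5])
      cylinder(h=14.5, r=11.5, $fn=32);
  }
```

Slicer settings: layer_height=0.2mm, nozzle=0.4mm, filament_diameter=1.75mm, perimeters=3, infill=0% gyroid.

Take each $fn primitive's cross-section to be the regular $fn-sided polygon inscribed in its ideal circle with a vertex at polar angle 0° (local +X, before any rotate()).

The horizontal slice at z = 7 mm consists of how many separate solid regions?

At z = 7 mm: the r=3.5 cylinder contributes a regular 32-gon of circumradius 3.5; the cube at (-1, 6.5) is not intersected at this z (z outside [7.5, 30]); the cylinder at (1, 15.5) does not reach this height (z outside [10.5, 25]); Combining (union): only the r=3.5 cylinder is present, so the union is just that shape — 1 connected region; (whole slice rotated 70° about Z — lengths, areas and connectivity unchanged). The result has 1 disconnected region.

1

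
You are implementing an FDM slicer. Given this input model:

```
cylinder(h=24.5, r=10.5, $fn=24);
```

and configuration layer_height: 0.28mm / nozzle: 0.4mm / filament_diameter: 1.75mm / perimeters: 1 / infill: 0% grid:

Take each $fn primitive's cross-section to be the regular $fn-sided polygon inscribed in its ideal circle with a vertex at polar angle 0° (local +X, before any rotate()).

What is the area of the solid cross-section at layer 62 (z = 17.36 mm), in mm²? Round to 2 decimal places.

At z = 17.36 mm: the r=10.5 cylinder gives a regular 24-gon of circumradius 10.5 (constant along its height) (area = (24/2)·10.500²·sin(360°/24) = 342.42 mm²). Overall, the cross-section is a single solid region. Net area = 342.42 mm².

342.42 mm²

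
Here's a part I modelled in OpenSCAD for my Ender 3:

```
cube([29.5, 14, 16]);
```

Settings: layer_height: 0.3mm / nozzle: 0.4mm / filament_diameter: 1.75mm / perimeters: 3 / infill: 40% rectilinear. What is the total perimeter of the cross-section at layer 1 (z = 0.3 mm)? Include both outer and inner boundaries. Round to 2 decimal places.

87.00 mm

At z = 0.3 mm: the cube is present — its section is the full 29.5×14 rectangle (perimeter 87.00 mm). Overall, the cross-section is a single solid region. Total boundary length (outer) = 87.00 mm.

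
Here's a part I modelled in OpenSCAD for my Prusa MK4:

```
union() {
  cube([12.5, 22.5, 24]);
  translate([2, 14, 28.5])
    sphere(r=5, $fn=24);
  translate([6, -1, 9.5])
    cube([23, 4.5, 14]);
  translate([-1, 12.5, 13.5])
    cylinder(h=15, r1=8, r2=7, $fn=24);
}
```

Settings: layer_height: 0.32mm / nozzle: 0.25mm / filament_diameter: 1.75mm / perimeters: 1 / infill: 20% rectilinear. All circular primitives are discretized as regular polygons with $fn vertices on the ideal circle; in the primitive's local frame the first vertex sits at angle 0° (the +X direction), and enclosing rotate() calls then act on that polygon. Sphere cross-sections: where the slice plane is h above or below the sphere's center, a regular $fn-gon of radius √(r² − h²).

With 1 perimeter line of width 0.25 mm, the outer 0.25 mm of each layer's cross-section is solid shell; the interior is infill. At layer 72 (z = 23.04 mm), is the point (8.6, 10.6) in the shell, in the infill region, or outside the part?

infill

At z = 23.04 mm: the cube (footprint 12.5×22.5) is included at this height; the sphere at (2, 14) does not reach this height (|z−center|=5.460 > r=5); the 23×4.5 cube at (6, -1) contributes its full rectangle; the cone at (-1, 12.5): at t=0.636 of its height the radius interpolates to r₁+(r₂−r₁)t = 7.364, giving a regular 24-gon of that circumradius; Merging all regions: the regions partially overlap (shared area 92.37 mm²), so overlapping operands fuse into one piece — 1 connected region. Overall, the cross-section is a single solid region. The nearest boundary edge runs (12.50, 22.50)→(12.50, 3.50); distance from the point to it = 3.90 mm. The point is inside the cross-section and 3.90 mm from the nearest boundary — more than the 0.25 mm shell width (1 × 0.25), so it's in the infill interior.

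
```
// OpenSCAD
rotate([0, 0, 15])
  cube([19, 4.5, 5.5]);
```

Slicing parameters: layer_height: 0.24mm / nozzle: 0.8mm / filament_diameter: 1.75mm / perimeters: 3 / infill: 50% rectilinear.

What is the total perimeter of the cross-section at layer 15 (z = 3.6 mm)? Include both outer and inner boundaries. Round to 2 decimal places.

At z = 3.6 mm: the 19×4.5 cube contributes its full rectangle (perimeter 47.00 mm); (whole slice rotated 15° about Z — lengths, areas and connectivity unchanged). Overall, the cross-section is a single solid region. Total boundary length (outer) = 47.00 mm.

47.00 mm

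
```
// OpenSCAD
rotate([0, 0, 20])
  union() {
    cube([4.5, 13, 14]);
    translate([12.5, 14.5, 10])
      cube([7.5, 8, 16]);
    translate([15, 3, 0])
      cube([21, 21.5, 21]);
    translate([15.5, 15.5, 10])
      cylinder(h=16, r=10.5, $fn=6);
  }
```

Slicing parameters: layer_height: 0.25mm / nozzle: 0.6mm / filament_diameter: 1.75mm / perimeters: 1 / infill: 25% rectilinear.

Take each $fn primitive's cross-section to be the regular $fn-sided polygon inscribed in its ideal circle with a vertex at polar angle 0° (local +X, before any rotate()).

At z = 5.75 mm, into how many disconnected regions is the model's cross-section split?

At z = 5.75 mm: the cube (footprint 4.5×13) is included at this height; the cube at (12.5, 14.5) is not intersected at this z (z outside [10, 26]); the 21×21.5 cube at (15, 3) contributes its full rectangle; the cylinder at (15.5, 15.5) is absent (z outside [10, 26]); Merging all regions: the 2 present regions are separate (no shared area or edge), so areas and boundary lengths simply add and each stays a separate island — 2 connected regions; (rotated 20° about Z; rotation is an isometry so areas/perimeters/island counts are preserved). The result has 2 disconnected regions.

2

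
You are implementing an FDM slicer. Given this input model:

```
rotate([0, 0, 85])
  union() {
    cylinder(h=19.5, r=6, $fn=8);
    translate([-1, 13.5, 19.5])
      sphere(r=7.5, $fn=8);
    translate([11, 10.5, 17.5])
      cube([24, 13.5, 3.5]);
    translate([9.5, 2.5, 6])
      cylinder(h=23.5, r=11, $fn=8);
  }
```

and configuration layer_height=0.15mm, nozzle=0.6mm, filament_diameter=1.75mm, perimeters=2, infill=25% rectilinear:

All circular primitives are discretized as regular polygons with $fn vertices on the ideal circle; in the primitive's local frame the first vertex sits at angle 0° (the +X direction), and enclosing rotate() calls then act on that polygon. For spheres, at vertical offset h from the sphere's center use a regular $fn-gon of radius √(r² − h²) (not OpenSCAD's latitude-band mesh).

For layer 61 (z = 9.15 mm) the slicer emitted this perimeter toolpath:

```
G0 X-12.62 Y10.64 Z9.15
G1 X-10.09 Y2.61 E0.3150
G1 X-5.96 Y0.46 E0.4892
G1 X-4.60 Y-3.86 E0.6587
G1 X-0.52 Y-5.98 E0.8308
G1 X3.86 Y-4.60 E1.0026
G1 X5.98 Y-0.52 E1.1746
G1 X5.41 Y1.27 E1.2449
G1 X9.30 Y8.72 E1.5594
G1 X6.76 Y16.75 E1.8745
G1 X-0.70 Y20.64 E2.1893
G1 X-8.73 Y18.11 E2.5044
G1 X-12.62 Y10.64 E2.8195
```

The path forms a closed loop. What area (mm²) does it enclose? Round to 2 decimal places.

391.98 mm²

Apply the shoelace formula to the sequence of (X, Y) vertices; enclosed area = 391.98 mm².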